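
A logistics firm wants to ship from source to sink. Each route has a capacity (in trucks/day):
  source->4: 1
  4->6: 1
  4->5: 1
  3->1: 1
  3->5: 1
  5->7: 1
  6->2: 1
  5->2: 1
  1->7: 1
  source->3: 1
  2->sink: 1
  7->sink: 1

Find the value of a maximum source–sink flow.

Augment source->4->6->2->sink: bottleneck 1. Total 1.
Augment source->3->5->7->sink: bottleneck 1. Total 2.
No augmenting path remains in the residual graph.

2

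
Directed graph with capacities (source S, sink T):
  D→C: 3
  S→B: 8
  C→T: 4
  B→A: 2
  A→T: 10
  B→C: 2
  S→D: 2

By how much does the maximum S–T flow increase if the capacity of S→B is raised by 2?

0

Original max flow = 6.
Edge S→B does not cross the min cut (source side {B, S}), so extra capacity there cannot help.
New max flow = 6. Increase = 0.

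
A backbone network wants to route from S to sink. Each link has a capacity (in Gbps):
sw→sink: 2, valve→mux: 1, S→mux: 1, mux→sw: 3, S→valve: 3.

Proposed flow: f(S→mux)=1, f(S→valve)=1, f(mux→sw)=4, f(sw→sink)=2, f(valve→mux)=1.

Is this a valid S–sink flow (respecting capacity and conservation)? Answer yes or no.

Capacity violated on mux→sw: flow 4 > capacity 3.

No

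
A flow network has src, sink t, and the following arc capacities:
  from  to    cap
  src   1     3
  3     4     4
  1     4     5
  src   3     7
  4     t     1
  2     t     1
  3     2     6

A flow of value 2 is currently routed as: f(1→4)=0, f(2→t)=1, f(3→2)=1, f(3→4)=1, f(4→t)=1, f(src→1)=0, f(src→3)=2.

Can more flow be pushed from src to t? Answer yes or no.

No

Residual reachable from src: {1, 2, 3, 4, src}; t is not reachable.
Saturated cut: 2→t, 4→t with total capacity 2 = current flow value. Flow is maximum.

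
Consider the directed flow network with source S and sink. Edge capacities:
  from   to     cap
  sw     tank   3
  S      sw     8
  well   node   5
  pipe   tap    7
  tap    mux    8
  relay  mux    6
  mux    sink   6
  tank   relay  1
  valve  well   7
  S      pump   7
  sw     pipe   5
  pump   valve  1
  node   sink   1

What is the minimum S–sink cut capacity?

7

Max flow = 7 (via 3 augmenting paths).
In the residual at optimum, the set reachable from S is {S, pump, sw, tank}.
Cut edges: tank→relay (cap 1), sw→pipe (cap 5), pump→valve (cap 1). Sum = 7.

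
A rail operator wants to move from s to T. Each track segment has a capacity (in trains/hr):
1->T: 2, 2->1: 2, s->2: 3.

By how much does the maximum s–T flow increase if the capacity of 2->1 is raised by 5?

0

Original max flow = 2.
Even with extra capacity on 2->1, another cut of capacity 2 remains binding.
New max flow = 2. Increase = 0.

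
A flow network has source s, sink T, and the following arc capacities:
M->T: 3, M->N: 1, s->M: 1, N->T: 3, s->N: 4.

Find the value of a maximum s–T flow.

Augment s->M->T: bottleneck 1. Total 1.
Augment s->N->T: bottleneck 3. Total 4.
No augmenting path remains in the residual graph.

4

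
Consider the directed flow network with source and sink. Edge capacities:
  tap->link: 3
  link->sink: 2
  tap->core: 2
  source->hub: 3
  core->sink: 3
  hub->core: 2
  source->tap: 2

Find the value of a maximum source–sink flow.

Augment source->hub->core->sink: bottleneck 2. Total 2.
Augment source->tap->core->sink: bottleneck 1. Total 3.
Augment source->tap->link->sink: bottleneck 1. Total 4.
No augmenting path remains in the residual graph.

4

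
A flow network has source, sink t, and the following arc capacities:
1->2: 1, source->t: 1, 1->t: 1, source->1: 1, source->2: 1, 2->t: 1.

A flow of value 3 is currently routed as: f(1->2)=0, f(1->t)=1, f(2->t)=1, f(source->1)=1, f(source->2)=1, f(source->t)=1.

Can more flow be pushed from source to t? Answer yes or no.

Residual reachable from source: {source}; t is not reachable.
Saturated cut: source->1, source->2, source->t with total capacity 3 = current flow value. Flow is maximum.

No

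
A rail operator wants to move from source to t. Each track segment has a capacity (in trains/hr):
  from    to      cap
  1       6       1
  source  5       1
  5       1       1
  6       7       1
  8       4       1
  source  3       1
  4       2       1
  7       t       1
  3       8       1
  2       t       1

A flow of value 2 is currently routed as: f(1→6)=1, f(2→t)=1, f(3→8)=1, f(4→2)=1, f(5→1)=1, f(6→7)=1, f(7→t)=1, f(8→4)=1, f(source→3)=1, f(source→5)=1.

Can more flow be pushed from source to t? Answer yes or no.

Residual reachable from source: {source}; t is not reachable.
Saturated cut: source→5, source→3 with total capacity 2 = current flow value. Flow is maximum.

No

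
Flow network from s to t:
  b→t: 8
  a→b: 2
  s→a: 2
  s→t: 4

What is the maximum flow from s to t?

Augment s→t: bottleneck 4. Total 4.
Augment s→a→b→t: bottleneck 2. Total 6.
No augmenting path remains in the residual graph.

6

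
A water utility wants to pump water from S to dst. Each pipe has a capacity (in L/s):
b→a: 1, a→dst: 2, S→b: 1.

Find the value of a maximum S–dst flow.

1

Augment S→b→a→dst: bottleneck 1. Total 1.
No augmenting path remains in the residual graph.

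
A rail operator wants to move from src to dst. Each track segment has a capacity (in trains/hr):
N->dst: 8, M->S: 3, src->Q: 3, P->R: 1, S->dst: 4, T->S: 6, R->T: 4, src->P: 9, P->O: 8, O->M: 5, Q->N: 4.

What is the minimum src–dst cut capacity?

7

Max flow = 7 (via 3 augmenting paths).
In the residual at optimum, the set reachable from src is {M, O, P, src}.
Cut edges: P->R (cap 1), M->S (cap 3), src->Q (cap 3). Sum = 7.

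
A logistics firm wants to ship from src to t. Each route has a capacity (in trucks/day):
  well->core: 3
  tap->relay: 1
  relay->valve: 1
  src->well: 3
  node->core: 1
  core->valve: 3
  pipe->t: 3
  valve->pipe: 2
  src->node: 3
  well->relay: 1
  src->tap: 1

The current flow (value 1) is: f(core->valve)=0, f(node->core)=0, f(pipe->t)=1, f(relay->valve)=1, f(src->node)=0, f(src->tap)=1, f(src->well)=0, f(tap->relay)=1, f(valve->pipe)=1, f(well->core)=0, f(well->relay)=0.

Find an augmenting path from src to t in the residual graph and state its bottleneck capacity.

src->well->core->valve->pipe->t, bottleneck 1

Residual along src->well->core->valve->pipe->t: src->well: 3, well->core: 3, core->valve: 3, valve->pipe: 1, pipe->t: 2.
Bottleneck = min = 1.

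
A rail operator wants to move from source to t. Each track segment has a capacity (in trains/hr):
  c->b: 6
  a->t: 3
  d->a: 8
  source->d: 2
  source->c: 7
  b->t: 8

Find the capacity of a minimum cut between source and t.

8

Max flow = 8 (via 2 augmenting paths).
In the residual at optimum, the set reachable from source is {c, source}.
Cut edges: c->b (cap 6), source->d (cap 2). Sum = 8.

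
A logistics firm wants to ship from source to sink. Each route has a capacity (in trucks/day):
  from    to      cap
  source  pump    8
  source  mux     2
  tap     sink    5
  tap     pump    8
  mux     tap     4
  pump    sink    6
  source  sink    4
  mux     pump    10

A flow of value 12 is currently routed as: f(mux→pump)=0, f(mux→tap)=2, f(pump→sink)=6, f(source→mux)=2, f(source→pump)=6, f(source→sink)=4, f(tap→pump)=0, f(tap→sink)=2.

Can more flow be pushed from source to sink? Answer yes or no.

No

Residual reachable from source: {pump, source}; sink is not reachable.
Saturated cut: source→mux, source→sink, pump→sink with total capacity 12 = current flow value. Flow is maximum.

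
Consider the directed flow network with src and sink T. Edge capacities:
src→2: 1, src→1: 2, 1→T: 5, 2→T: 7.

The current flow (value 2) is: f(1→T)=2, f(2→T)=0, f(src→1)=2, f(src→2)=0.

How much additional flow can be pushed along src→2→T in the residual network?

Residual capacities along the path: src→2: 1, 2→T: 7.
Minimum is 1.

1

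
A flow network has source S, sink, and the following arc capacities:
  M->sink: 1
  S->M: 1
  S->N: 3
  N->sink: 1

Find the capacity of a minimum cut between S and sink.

2

Max flow = 2 (via 2 augmenting paths).
In the residual at optimum, the set reachable from S is {N, S}.
Cut edges: S->M (cap 1), N->sink (cap 1). Sum = 2.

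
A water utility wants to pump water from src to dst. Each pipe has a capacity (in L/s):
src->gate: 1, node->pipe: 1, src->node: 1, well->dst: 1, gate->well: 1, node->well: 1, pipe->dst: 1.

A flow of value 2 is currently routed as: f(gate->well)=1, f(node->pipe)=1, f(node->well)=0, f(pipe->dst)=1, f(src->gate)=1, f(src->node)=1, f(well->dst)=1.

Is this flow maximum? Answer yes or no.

Yes

Residual reachable from src: {src}; dst is not reachable.
Saturated cut: src->gate, src->node with total capacity 2 = current flow value. Flow is maximum.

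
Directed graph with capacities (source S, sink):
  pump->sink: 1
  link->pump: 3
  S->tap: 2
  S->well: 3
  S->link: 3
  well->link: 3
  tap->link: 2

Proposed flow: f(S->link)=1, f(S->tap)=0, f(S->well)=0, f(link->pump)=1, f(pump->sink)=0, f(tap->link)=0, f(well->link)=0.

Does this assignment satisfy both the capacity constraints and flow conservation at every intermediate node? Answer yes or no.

No

Conservation fails at pump: inflow 1 ≠ outflow 0.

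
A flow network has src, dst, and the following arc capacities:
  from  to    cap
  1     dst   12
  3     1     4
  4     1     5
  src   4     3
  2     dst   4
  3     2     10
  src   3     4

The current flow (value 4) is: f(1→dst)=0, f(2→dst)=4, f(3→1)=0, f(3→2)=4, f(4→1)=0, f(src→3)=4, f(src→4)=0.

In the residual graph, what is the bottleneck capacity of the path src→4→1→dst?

3

Residual capacities along the path: src→4: 3, 4→1: 5, 1→dst: 12.
Minimum is 3.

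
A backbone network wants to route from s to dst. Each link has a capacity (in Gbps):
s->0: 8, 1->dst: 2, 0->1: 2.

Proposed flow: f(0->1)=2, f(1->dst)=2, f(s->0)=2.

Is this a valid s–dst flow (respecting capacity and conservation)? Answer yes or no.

Yes

Every edge has 0 ≤ f(e) ≤ cap(e).
At each intermediate node, inflow equals outflow.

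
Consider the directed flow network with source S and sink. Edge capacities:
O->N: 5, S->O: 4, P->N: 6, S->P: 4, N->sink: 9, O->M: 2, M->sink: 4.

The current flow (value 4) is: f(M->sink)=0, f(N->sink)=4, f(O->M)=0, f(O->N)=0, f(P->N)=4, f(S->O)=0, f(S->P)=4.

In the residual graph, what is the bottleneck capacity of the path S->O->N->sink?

Residual capacities along the path: S->O: 4, O->N: 5, N->sink: 5.
Minimum is 4.

4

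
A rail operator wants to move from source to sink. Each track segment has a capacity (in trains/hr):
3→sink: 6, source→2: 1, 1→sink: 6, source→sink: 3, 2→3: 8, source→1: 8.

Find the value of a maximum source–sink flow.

Augment source→sink: bottleneck 3. Total 3.
Augment source→1→sink: bottleneck 6. Total 9.
Augment source→2→3→sink: bottleneck 1. Total 10.
No augmenting path remains in the residual graph.

10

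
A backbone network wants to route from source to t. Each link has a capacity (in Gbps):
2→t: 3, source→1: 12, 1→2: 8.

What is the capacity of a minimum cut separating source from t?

3

Max flow = 3 (via 1 augmenting path).
In the residual at optimum, the set reachable from source is {1, 2, source}.
Cut edges: 2→t (cap 3). Sum = 3.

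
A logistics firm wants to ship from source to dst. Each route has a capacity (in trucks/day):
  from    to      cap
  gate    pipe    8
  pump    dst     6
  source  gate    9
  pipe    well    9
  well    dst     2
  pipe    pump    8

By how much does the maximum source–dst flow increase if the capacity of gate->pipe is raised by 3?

Original max flow = 8.
Even with extra capacity on gate->pipe, another cut of capacity 8 remains binding.
New max flow = 8. Increase = 0.

0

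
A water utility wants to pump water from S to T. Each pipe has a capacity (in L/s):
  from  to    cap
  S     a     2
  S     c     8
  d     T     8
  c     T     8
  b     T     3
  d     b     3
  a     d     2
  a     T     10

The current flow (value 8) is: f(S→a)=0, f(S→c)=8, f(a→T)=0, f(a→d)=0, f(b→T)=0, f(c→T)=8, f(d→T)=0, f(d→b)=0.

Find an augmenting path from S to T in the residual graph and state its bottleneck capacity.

S→a→T, bottleneck 2

Residual along S→a→T: S→a: 2, a→T: 10.
Bottleneck = min = 2.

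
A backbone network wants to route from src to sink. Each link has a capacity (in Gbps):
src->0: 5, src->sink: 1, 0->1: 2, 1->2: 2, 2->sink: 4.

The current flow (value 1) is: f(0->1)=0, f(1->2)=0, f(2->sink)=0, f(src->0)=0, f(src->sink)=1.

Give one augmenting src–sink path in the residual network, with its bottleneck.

src->0->1->2->sink, bottleneck 2

Residual along src->0->1->2->sink: src->0: 5, 0->1: 2, 1->2: 2, 2->sink: 4.
Bottleneck = min = 2.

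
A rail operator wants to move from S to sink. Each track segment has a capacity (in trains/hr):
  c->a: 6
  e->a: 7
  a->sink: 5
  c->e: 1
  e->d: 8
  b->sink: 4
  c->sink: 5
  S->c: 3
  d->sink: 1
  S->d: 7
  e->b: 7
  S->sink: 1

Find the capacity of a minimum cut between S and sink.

5

Max flow = 5 (via 3 augmenting paths).
In the residual at optimum, the set reachable from S is {S, d}.
Cut edges: S->c (cap 3), S->sink (cap 1), d->sink (cap 1). Sum = 5.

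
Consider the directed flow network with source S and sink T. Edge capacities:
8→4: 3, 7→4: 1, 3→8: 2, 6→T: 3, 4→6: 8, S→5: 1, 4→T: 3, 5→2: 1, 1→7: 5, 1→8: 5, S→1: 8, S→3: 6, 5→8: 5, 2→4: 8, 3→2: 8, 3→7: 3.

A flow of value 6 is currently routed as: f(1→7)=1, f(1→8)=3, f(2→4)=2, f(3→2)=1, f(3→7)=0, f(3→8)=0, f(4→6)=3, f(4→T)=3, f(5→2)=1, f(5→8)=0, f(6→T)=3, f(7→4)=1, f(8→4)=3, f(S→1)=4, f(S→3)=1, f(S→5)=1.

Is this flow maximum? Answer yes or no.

Residual reachable from S: {1, 2, 3, 4, 5, 6, 7, 8, S}; T is not reachable.
Saturated cut: 4→T, 6→T with total capacity 6 = current flow value. Flow is maximum.

Yes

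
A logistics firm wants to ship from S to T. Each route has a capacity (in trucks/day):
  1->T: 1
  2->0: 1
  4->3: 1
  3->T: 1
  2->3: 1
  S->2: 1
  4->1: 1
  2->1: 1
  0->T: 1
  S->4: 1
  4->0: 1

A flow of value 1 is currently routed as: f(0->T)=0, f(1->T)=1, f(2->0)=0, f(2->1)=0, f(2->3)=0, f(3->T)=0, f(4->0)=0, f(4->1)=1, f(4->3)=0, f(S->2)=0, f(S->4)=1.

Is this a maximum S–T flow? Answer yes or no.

No

Residual path S->2->3->T has bottleneck 1 > 0.
Pushing 1 along it raises the flow to 2, so the given flow is not maximum.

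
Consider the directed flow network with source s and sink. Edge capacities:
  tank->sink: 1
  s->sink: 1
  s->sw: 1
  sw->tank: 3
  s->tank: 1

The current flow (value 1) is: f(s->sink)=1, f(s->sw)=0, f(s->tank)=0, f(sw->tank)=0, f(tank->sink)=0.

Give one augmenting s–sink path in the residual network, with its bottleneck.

Residual along s->tank->sink: s->tank: 1, tank->sink: 1.
Bottleneck = min = 1.

s->tank->sink, bottleneck 1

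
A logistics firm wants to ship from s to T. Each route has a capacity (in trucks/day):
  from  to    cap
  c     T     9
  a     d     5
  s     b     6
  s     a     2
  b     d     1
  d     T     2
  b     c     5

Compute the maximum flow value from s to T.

7

Augment s→a→d→T: bottleneck 2. Total 2.
Augment s→b→c→T: bottleneck 5. Total 7.
No augmenting path remains in the residual graph.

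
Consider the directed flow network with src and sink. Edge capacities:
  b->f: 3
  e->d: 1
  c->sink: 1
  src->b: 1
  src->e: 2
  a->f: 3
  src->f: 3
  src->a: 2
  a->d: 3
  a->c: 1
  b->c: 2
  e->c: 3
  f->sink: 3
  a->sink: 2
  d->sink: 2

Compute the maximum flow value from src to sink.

Augment src->a->sink: bottleneck 2. Total 2.
Augment src->f->sink: bottleneck 3. Total 5.
Augment src->e->c->sink: bottleneck 1. Total 6.
Augment src->e->d->sink: bottleneck 1. Total 7.
No augmenting path remains in the residual graph.

7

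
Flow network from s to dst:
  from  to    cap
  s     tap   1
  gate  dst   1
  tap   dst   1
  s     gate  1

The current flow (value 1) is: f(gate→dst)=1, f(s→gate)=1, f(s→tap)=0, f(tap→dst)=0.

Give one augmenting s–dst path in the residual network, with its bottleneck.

s→tap→dst, bottleneck 1

Residual along s→tap→dst: s→tap: 1, tap→dst: 1.
Bottleneck = min = 1.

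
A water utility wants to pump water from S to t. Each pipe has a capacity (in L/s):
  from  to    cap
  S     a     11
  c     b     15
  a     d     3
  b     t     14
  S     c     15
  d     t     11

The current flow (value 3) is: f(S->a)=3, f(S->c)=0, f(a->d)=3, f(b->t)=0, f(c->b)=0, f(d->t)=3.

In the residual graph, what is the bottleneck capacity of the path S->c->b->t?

14

Residual capacities along the path: S->c: 15, c->b: 15, b->t: 14.
Minimum is 14.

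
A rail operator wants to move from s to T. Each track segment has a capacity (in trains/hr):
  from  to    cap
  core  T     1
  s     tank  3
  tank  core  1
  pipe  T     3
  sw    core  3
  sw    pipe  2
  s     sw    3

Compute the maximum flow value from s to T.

Augment s→tank→core→T: bottleneck 1. Total 1.
Augment s→sw→pipe→T: bottleneck 2. Total 3.
No augmenting path remains in the residual graph.

3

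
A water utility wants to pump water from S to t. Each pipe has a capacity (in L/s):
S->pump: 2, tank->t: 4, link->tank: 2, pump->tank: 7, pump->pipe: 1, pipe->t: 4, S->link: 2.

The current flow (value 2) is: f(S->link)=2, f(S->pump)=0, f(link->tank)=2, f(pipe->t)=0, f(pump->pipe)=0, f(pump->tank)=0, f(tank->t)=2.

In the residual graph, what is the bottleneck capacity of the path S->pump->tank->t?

2

Residual capacities along the path: S->pump: 2, pump->tank: 7, tank->t: 2.
Minimum is 2.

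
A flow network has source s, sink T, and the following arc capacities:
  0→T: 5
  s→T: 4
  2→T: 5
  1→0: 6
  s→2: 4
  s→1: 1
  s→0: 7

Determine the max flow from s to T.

13

Augment s→T: bottleneck 4. Total 4.
Augment s→2→T: bottleneck 4. Total 8.
Augment s→0→T: bottleneck 5. Total 13.
No augmenting path remains in the residual graph.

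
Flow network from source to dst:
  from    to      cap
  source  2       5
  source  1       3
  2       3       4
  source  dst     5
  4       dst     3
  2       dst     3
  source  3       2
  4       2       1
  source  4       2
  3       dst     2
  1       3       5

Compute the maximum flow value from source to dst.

Augment source→dst: bottleneck 5. Total 5.
Augment source→4→dst: bottleneck 2. Total 7.
Augment source→2→dst: bottleneck 3. Total 10.
Augment source→3→dst: bottleneck 2. Total 12.
No augmenting path remains in the residual graph.

12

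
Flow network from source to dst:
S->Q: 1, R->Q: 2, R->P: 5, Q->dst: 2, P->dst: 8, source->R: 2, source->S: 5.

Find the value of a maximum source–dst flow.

Augment source->R->P->dst: bottleneck 2. Total 2.
Augment source->S->Q->dst: bottleneck 1. Total 3.
No augmenting path remains in the residual graph.

3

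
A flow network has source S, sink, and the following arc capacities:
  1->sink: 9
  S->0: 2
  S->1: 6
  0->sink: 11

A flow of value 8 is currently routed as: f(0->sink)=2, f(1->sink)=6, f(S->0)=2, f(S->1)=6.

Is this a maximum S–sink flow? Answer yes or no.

Residual reachable from S: {S}; sink is not reachable.
Saturated cut: S->1, S->0 with total capacity 8 = current flow value. Flow is maximum.

Yes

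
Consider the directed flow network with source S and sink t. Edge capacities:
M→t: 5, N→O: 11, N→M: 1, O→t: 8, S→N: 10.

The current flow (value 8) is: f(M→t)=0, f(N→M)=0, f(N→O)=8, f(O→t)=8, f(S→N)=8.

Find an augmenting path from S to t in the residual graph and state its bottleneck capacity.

Residual along S→N→M→t: S→N: 2, N→M: 1, M→t: 5.
Bottleneck = min = 1.

S→N→M→t, bottleneck 1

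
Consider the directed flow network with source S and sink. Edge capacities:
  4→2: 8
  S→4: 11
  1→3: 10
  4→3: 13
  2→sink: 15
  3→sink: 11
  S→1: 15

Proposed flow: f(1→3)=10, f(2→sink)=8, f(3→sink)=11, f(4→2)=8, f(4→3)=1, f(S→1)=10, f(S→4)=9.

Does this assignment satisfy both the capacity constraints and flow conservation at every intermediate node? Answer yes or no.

Yes

Every edge has 0 ≤ f(e) ≤ cap(e).
At each intermediate node, inflow equals outflow.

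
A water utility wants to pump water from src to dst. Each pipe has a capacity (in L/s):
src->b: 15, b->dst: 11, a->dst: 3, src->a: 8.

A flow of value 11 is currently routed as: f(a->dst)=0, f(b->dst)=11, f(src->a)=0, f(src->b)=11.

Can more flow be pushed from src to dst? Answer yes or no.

Yes

Residual path src->a->dst has bottleneck 3 > 0.
Pushing 3 along it raises the flow to 14, so the given flow is not maximum.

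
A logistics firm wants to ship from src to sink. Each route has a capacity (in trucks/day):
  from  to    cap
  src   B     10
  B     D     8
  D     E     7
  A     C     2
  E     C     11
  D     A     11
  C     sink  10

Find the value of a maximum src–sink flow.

8

Augment src->B->D->A->C->sink: bottleneck 2. Total 2.
Augment src->B->D->E->C->sink: bottleneck 6. Total 8.
No augmenting path remains in the residual graph.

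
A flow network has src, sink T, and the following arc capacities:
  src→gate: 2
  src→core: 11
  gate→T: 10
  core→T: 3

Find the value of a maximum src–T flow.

Augment src→gate→T: bottleneck 2. Total 2.
Augment src→core→T: bottleneck 3. Total 5.
No augmenting path remains in the residual graph.

5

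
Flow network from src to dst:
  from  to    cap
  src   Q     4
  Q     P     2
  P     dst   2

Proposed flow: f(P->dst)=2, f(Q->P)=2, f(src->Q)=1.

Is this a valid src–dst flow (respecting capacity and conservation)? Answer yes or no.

No

Conservation fails at Q: inflow 1 ≠ outflow 2.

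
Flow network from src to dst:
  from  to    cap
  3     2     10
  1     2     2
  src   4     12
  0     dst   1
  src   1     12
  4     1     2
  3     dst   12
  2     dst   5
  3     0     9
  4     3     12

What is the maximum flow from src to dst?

Augment src→4→3→dst: bottleneck 12. Total 12.
Augment src→1→2→dst: bottleneck 2. Total 14.
No augmenting path remains in the residual graph.

14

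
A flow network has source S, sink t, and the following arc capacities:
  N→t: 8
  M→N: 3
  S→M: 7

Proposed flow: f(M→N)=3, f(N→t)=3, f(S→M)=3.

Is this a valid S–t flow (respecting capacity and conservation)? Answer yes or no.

Yes

Every edge has 0 ≤ f(e) ≤ cap(e).
At each intermediate node, inflow equals outflow.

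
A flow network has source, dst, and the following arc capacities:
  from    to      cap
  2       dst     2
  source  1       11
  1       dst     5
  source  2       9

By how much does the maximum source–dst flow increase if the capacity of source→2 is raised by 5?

0

Original max flow = 7.
Edge source→2 does not cross the min cut (source side {1, 2, source}), so extra capacity there cannot help.
New max flow = 7. Increase = 0.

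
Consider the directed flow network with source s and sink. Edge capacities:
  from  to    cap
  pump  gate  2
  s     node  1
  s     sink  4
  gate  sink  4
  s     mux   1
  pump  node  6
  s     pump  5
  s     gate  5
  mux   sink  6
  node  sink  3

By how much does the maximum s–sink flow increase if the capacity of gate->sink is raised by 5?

Original max flow = 12.
After raising cap(gate->sink), augmenting paths through that edge carry 3 more units.
New max flow = 15. Increase = 3.

3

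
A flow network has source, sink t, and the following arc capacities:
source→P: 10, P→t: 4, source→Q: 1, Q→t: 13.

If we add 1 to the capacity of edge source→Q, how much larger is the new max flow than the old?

1

Original max flow = 5.
After raising cap(source→Q), augmenting paths through that edge carry 1 more unit.
New max flow = 6. Increase = 1.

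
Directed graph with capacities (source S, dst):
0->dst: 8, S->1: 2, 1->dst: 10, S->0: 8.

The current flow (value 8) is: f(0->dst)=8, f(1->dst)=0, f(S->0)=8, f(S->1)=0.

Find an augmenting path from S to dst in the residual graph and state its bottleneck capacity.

S->1->dst, bottleneck 2

Residual along S->1->dst: S->1: 2, 1->dst: 10.
Bottleneck = min = 2.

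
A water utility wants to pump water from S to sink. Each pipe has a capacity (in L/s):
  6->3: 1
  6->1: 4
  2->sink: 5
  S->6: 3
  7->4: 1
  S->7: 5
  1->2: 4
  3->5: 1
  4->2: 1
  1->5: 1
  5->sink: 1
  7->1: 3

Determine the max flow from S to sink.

Augment S->7->4->2->sink: bottleneck 1. Total 1.
Augment S->7->1->2->sink: bottleneck 3. Total 4.
Augment S->6->1->2->sink: bottleneck 1. Total 5.
Augment S->6->1->5->sink: bottleneck 1. Total 6.
No augmenting path remains in the residual graph.

6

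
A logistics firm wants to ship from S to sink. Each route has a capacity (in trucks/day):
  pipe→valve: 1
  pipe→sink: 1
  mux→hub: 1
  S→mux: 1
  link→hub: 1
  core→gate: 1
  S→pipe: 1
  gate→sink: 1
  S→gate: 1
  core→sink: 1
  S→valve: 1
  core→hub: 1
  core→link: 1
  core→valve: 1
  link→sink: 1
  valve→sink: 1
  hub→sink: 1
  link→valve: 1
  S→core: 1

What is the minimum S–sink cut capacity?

Max flow = 5 (via 5 augmenting paths).
In the residual at optimum, the set reachable from S is {S}.
Cut edges: S→core (cap 1), S→mux (cap 1), S→gate (cap 1), S→pipe (cap 1), S→valve (cap 1). Sum = 5.

5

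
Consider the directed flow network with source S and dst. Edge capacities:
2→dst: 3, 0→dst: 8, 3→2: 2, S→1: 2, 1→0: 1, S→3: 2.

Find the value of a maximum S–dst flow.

3

Augment S→1→0→dst: bottleneck 1. Total 1.
Augment S→3→2→dst: bottleneck 2. Total 3.
No augmenting path remains in the residual graph.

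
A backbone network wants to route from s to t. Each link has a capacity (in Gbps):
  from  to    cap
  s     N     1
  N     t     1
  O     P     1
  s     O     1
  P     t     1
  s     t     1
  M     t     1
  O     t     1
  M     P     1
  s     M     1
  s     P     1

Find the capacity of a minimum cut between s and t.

5

Max flow = 5 (via 5 augmenting paths).
In the residual at optimum, the set reachable from s is {s}.
Cut edges: s->N (cap 1), s->M (cap 1), s->O (cap 1), s->P (cap 1), s->t (cap 1). Sum = 5.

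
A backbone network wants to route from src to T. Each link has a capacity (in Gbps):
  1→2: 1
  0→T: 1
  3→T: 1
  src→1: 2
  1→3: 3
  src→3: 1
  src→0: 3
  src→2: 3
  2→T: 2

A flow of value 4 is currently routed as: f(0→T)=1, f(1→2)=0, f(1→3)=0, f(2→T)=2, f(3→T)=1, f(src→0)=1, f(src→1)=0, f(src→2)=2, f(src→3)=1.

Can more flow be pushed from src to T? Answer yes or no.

Residual reachable from src: {0, 1, 2, 3, src}; T is not reachable.
Saturated cut: 3→T, 0→T, 2→T with total capacity 4 = current flow value. Flow is maximum.

No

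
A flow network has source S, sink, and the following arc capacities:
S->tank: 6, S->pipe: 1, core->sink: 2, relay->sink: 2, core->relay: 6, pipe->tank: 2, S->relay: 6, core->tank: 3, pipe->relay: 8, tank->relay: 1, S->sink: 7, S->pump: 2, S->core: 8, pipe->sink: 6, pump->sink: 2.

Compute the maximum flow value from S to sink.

Augment S->sink: bottleneck 7. Total 7.
Augment S->core->sink: bottleneck 2. Total 9.
Augment S->pipe->sink: bottleneck 1. Total 10.
Augment S->pump->sink: bottleneck 2. Total 12.
Augment S->relay->sink: bottleneck 2. Total 14.
No augmenting path remains in the residual graph.

14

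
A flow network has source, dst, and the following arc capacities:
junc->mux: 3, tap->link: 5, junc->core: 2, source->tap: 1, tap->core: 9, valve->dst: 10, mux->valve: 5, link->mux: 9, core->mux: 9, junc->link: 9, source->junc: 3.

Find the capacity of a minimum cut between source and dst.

4

Max flow = 4 (via 2 augmenting paths).
In the residual at optimum, the set reachable from source is {source}.
Cut edges: source->junc (cap 3), source->tap (cap 1). Sum = 4.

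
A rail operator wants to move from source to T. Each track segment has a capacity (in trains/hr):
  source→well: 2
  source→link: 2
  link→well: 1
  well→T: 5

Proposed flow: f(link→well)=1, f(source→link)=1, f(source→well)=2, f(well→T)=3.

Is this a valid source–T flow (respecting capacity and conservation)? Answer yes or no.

Yes

Every edge has 0 ≤ f(e) ≤ cap(e).
At each intermediate node, inflow equals outflow.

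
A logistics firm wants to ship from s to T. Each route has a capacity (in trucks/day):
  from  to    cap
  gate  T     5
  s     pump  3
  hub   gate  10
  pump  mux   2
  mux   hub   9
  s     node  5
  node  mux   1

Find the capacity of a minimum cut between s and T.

Max flow = 3 (via 2 augmenting paths).
In the residual at optimum, the set reachable from s is {node, pump, s}.
Cut edges: pump->mux (cap 2), node->mux (cap 1). Sum = 3.

3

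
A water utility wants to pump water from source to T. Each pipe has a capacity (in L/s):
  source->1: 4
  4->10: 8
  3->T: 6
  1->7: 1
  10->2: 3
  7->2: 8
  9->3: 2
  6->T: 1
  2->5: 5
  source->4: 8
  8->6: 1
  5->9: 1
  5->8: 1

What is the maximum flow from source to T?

Augment source->4->10->2->5->9->3->T: bottleneck 1. Total 1.
Augment source->4->10->2->5->8->6->T: bottleneck 1. Total 2.
No augmenting path remains in the residual graph.

2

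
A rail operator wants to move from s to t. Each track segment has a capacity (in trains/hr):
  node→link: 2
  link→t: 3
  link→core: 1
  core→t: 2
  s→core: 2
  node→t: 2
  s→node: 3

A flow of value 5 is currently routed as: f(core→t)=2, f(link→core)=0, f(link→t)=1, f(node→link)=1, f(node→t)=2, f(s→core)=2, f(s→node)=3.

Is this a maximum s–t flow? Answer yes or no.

Residual reachable from s: {s}; t is not reachable.
Saturated cut: s→node, s→core with total capacity 5 = current flow value. Flow is maximum.

Yes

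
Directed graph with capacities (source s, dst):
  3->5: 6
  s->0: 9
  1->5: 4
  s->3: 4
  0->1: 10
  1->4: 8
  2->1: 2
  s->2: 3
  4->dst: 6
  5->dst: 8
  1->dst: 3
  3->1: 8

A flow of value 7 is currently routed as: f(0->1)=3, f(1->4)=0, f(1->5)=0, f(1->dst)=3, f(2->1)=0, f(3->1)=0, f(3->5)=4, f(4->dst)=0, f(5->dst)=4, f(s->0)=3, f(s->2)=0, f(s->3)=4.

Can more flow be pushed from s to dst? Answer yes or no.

Residual path s->0->1->5->dst has bottleneck 4 > 0.
Pushing 4 along it raises the flow to 11, so the given flow is not maximum.

Yes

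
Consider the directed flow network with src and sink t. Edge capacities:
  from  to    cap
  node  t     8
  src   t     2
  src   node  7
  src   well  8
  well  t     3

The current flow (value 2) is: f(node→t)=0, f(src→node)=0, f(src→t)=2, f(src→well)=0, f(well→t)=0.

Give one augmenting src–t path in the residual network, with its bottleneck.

src→node→t, bottleneck 7

Residual along src→node→t: src→node: 7, node→t: 8.
Bottleneck = min = 7.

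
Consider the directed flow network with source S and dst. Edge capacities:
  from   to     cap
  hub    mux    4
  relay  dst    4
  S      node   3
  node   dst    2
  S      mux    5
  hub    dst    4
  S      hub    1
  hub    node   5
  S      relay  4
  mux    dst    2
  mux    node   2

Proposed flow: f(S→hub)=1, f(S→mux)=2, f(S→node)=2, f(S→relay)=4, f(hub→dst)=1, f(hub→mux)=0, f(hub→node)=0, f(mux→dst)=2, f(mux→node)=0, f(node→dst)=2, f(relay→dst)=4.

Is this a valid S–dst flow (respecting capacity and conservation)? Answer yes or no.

Every edge has 0 ≤ f(e) ≤ cap(e).
At each intermediate node, inflow equals outflow.

Yes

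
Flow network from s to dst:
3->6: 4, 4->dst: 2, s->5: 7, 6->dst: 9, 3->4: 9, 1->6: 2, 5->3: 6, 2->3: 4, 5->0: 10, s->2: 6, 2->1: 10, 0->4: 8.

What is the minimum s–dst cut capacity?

8

Max flow = 8 (via 3 augmenting paths).
In the residual at optimum, the set reachable from s is {0, 1, 2, 3, 4, 5, s}.
Cut edges: 1->6 (cap 2), 3->6 (cap 4), 4->dst (cap 2). Sum = 8.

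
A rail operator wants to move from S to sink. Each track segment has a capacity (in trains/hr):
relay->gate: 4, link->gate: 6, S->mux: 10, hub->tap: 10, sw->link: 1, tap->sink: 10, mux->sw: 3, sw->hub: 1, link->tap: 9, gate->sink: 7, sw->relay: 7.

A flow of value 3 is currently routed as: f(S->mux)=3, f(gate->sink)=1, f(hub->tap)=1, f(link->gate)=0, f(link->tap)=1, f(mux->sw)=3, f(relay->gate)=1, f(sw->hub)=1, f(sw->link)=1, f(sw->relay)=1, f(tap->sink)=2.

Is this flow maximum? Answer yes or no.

Yes

Residual reachable from S: {S, mux}; sink is not reachable.
Saturated cut: mux->sw with total capacity 3 = current flow value. Flow is maximum.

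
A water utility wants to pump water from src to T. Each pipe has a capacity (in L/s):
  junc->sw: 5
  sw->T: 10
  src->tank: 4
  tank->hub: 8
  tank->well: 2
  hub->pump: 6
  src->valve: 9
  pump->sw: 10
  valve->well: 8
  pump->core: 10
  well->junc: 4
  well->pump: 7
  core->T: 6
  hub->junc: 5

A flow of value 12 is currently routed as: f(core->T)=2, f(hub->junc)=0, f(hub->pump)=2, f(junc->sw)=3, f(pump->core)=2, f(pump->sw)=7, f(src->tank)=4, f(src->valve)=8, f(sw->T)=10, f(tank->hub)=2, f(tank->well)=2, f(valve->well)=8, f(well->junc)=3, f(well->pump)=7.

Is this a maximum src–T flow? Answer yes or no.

Residual reachable from src: {src, valve}; T is not reachable.
Saturated cut: src->tank, valve->well with total capacity 12 = current flow value. Flow is maximum.

Yes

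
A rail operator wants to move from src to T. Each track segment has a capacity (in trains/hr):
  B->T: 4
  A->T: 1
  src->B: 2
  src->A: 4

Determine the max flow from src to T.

Augment src->B->T: bottleneck 2. Total 2.
Augment src->A->T: bottleneck 1. Total 3.
No augmenting path remains in the residual graph.

3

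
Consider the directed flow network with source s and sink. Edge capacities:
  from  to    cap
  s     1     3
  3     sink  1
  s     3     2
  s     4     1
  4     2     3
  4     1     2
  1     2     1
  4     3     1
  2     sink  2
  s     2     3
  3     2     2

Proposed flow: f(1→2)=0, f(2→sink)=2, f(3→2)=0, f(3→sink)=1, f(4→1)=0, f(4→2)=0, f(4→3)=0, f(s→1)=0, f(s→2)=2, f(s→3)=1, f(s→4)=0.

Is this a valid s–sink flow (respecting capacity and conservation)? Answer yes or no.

Every edge has 0 ≤ f(e) ≤ cap(e).
At each intermediate node, inflow equals outflow.

Yes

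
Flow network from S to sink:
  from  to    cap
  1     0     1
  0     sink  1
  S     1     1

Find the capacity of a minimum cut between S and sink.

1

Max flow = 1 (via 1 augmenting path).
In the residual at optimum, the set reachable from S is {S}.
Cut edges: S->1 (cap 1). Sum = 1.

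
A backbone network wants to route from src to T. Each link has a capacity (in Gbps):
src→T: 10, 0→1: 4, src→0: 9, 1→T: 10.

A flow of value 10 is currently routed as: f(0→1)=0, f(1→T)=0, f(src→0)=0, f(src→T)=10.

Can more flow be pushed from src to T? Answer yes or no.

Residual path src→0→1→T has bottleneck 4 > 0.
Pushing 4 along it raises the flow to 14, so the given flow is not maximum.

Yes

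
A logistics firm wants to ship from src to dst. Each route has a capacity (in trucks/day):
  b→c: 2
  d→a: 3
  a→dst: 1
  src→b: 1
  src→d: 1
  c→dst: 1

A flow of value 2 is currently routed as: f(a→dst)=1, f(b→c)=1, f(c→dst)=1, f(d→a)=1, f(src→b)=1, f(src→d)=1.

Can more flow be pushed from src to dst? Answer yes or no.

Residual reachable from src: {src}; dst is not reachable.
Saturated cut: src→d, src→b with total capacity 2 = current flow value. Flow is maximum.

No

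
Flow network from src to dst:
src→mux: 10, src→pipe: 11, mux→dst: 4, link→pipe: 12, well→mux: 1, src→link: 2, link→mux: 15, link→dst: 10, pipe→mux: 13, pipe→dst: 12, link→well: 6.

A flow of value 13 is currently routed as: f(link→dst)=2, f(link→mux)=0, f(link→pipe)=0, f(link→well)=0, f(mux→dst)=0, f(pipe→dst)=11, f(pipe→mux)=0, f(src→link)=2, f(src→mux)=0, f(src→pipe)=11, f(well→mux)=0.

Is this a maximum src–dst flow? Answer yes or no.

Residual path src→mux→dst has bottleneck 4 > 0.
Pushing 4 along it raises the flow to 17, so the given flow is not maximum.

No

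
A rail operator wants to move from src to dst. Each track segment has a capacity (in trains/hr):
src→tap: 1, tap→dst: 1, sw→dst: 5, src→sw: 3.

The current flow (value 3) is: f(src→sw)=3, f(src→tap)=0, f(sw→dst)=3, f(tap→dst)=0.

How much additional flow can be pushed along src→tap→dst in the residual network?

Residual capacities along the path: src→tap: 1, tap→dst: 1.
Minimum is 1.

1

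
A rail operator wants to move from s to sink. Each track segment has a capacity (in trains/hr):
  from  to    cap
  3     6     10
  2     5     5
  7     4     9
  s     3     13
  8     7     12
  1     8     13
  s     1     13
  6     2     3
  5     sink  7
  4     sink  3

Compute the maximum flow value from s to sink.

6

Augment s->1->8->7->4->sink: bottleneck 3. Total 3.
Augment s->3->6->2->5->sink: bottleneck 3. Total 6.
No augmenting path remains in the residual graph.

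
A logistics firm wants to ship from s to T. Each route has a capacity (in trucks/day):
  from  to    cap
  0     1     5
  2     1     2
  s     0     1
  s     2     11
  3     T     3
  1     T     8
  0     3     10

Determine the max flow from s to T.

Augment s→0→3→T: bottleneck 1. Total 1.
Augment s→2→1→T: bottleneck 2. Total 3.
No augmenting path remains in the residual graph.

3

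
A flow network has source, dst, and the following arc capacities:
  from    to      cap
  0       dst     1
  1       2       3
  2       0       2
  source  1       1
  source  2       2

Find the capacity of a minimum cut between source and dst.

1

Max flow = 1 (via 1 augmenting path).
In the residual at optimum, the set reachable from source is {0, 1, 2, source}.
Cut edges: 0->dst (cap 1). Sum = 1.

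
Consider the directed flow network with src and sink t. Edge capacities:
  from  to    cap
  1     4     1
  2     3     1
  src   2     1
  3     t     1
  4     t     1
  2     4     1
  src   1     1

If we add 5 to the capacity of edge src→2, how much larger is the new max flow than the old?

Original max flow = 2.
Even with extra capacity on src→2, another cut of capacity 2 remains binding.
New max flow = 2. Increase = 0.

0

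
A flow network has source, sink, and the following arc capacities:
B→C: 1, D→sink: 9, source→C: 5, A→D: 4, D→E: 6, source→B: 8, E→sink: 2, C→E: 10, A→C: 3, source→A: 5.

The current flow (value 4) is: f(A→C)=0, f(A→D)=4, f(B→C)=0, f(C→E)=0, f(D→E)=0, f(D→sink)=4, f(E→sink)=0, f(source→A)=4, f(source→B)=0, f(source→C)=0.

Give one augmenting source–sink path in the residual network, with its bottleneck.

Residual along source→C→E→sink: source→C: 5, C→E: 10, E→sink: 2.
Bottleneck = min = 2.

source→C→E→sink, bottleneck 2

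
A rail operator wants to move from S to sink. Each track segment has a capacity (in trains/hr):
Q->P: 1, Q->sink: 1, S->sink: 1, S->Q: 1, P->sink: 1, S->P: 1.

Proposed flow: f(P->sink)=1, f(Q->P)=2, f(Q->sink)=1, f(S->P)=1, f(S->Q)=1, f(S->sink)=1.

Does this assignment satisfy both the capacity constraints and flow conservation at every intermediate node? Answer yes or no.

No

Capacity violated on Q->P: flow 2 > capacity 1.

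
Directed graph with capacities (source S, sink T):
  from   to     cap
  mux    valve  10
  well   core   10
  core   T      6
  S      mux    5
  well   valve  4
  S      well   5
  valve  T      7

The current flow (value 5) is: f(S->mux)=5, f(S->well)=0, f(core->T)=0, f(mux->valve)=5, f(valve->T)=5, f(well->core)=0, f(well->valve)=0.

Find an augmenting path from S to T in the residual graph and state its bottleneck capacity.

Residual along S->well->valve->T: S->well: 5, well->valve: 4, valve->T: 2.
Bottleneck = min = 2.

S->well->valve->T, bottleneck 2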